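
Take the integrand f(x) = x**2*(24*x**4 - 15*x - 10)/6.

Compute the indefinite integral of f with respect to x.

F(x) = x**3*(288*x**4 - 315*x - 280)/504 + C

Any candidate F(x) must reproduce f(x) exactly when differentiated.
Check: d/dx[x**3*(288*x**4 - 315*x - 280)/504] = 4*x**6 - 5*x**3/2 - 5*x**2/3, which equals f(x).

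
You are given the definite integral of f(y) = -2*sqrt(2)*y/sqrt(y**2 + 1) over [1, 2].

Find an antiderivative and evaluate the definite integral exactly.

f matches the chain-rule pattern g'(h)*h' with inner function h(y) = 2*y**2 + 2; substituting u = h(y) collapses the integral.
F(y) = -2*sqrt(2*y**2 + 2) is an antiderivative of f.
Check: d/dy[-2*sqrt(2*y**2 + 2)] = -2*sqrt(2)*y/sqrt(y**2 + 1) = f(y).
F(2) = -2*sqrt(10); F(1) = -4.
Integral = F(2) - F(1) = 4 - 2*sqrt(10).

Antiderivative: F(y) = -2*sqrt(2*y**2 + 2); value = 4 - 2*sqrt(10)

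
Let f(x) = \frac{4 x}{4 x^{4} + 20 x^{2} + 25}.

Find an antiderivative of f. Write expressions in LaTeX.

An antiderivative is F(x) = - \frac{1}{2 x^{2} + 5}.

f matches the chain-rule pattern g'(h)*h' with inner function h(x) = 2 x^{2} + 5; substituting u = h(x) collapses the integral.
Check: d/dx[- \frac{1}{2 x^{2} + 5}] = \frac{4 x}{4 x^{4} + 20 x^{2} + 25} = f(x).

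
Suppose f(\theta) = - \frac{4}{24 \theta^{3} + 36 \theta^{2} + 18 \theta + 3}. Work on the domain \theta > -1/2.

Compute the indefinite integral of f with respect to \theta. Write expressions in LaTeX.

Recover f(\theta) by differentiating a candidate F(\theta); any mismatch rules it out.
Check: d/d\theta[\frac{1}{3 \left(2 \theta + 1\right)^{2}}] = - \frac{4}{24 \theta^{3} + 36 \theta^{2} + 18 \theta + 3} = f(\theta).

F(\theta) = \frac{1}{3 \left(2 \theta + 1\right)^{2}} + C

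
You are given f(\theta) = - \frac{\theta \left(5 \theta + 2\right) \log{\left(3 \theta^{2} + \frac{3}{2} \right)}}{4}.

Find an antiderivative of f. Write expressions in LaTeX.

An antiderivative is F(\theta) = - \frac{5 \theta^{3} \log{\left(\theta^{2} + \frac{1}{2} \right)}}{12} - \frac{5 \theta^{3} \log{\left(3 \right)}}{12} + \frac{5 \theta^{3}}{18} - \frac{\theta^{2} \log{\left(\theta^{2} + \frac{1}{2} \right)}}{4} - \frac{\theta^{2} \log{\left(3 \right)}}{4} + \frac{\theta^{2}}{4} - \frac{5 \theta}{12} - \frac{\log{\left(\theta^{2} + \frac{1}{2} \right)}}{8} + \frac{5 \sqrt{2} \operatorname{atan}{\left(\sqrt{2} \theta \right)}}{24}.

A first test for any F(\theta): its \theta-derivative must equal f(\theta) identically.
Check: d/d\theta[- \frac{5 \theta^{3} \log{\left(\theta^{2} + \frac{1}{2} \right)}}{12} - \frac{5 \theta^{3} \log{\left(3 \right)}}{12} + \frac{5 \theta^{3}}{18} - \frac{\theta^{2} \log{\left(\theta^{2} + \frac{1}{2} \right)}}{4} - \frac{\theta^{2} \log{\left(3 \right)}}{4} + \frac{\theta^{2}}{4} - \frac{5 \theta}{12} - \frac{\log{\left(\theta^{2} + \frac{1}{2} \right)}}{8} + \frac{5 \sqrt{2} \operatorname{atan}{\left(\sqrt{2} \theta \right)}}{24}] = - \frac{5 \theta^{2} \log{\left(\theta^{2} + \frac{1}{2} \right)}}{4} - \frac{5 \theta^{2} \log{\left(3 \right)}}{4} - \frac{\theta \log{\left(\theta^{2} + \frac{1}{2} \right)}}{2} - \frac{\theta \log{\left(3 \right)}}{2}, which equals f(\theta).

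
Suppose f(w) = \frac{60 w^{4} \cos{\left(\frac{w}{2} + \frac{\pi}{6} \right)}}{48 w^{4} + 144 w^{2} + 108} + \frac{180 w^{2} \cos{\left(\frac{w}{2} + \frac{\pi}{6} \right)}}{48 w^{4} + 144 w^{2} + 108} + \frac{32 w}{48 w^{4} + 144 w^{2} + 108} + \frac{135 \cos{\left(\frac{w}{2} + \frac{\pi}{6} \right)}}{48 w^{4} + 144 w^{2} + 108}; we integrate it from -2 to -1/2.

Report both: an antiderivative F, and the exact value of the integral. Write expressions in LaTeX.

Antiderivative: F(w) = \frac{15 \left(2 w^{2} + 3\right) \sin{\left(\frac{w}{2} + \frac{\pi}{6} \right)} - 4}{6 \left(2 w^{2} + 3\right)}; value = - \frac{10}{77} + \frac{5 \cos{\left(\frac{1}{4} + \frac{\pi}{3} \right)}}{2} - \frac{5 \cos{\left(1 + \frac{\pi}{3} \right)}}{2}

The integrand splits into summands that can be handled one at a time.
F(w) = \frac{15 \left(2 w^{2} + 3\right) \sin{\left(\frac{w}{2} + \frac{\pi}{6} \right)} - 4}{6 \left(2 w^{2} + 3\right)} is an antiderivative of f.
Check: d/dw[\frac{15 \left(2 w^{2} + 3\right) \sin{\left(\frac{w}{2} + \frac{\pi}{6} \right)} - 4}{6 \left(2 w^{2} + 3\right)}] = \frac{60 w^{4} \cos{\left(\frac{w}{2} + \frac{\pi}{6} \right)} + 180 w^{2} \cos{\left(\frac{w}{2} + \frac{\pi}{6} \right)} + 32 w + 135 \cos{\left(\frac{w}{2} + \frac{\pi}{6} \right)}}{48 w^{4} + 144 w^{2} + 108}, which equals f(w).
F(-1/2) = - \frac{4}{21} + \frac{5 \cos{\left(\frac{1}{4} + \frac{\pi}{3} \right)}}{2}; F(-2) = \frac{5 \cos{\left(1 + \frac{\pi}{3} \right)}}{2} - \frac{2}{33}.
Integral = F(-1/2) - F(-2) = - \frac{10}{77} + \frac{5 \cos{\left(\frac{1}{4} + \frac{\pi}{3} \right)}}{2} - \frac{5 \cos{\left(1 + \frac{\pi}{3} \right)}}{2}.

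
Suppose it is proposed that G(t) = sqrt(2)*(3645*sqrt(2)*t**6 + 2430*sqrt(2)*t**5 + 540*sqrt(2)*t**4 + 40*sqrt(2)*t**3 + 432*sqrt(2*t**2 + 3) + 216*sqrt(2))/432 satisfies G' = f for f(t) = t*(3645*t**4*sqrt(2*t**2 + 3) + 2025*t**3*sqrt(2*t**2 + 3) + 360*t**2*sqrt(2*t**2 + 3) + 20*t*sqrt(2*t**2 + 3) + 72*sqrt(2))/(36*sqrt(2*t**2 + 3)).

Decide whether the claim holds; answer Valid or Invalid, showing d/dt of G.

d/dt[G] = (3645*t**5*sqrt(2*t**2 + 3) + 2025*t**4*sqrt(2*t**2 + 3) + 360*t**3*sqrt(2*t**2 + 3) + 20*t**2*sqrt(2*t**2 + 3) + 72*sqrt(2)*t)/(36*sqrt(2*t**2 + 3))
This equals f(t) exactly, so the claim holds.

Valid - the claim checks out under differentiation.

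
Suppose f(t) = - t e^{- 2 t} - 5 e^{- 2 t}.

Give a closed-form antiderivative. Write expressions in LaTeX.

An antiderivative is F(t) = \frac{\left(2 t + 11\right) e^{- 2 t}}{4}.

Recognize the product-rule pattern: f = u'v + uv' with u = \frac{t}{2} + \frac{11}{4}, v = e^{- 2 t}, so integration by parts undoes it.
Check: d/dt[\frac{\left(2 t + 11\right) e^{- 2 t}}{4}] = \left(- t - 5\right) e^{- 2 t}, which equals f(t).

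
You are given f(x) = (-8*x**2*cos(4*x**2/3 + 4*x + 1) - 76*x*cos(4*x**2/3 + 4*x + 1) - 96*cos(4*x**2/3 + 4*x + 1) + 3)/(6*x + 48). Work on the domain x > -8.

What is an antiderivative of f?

An antiderivative is F(x) = log(x/2 + 4)/2 - sin(4*x**2/3 + 4*x + 1)/2.

An antiderivative F(x) passes only if d/dx[F] lands on f(x) exactly.
Check: d/dx[log(x/2 + 4)/2 - sin(4*x**2/3 + 4*x + 1)/2] = (-8*x**2*cos(4*x**2/3 + 4*x + 1) - 76*x*cos(4*x**2/3 + 4*x + 1) - 96*cos(4*x**2/3 + 4*x + 1) + 3)/(6*x + 48) = f(x).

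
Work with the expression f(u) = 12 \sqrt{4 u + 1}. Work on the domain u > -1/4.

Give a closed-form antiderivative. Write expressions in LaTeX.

Since d/du undoes antidifferentiation here, F'(u) = f(u) is required of F(u).
Check: d/du[2 \left(4 u + 1\right)^{\frac{3}{2}}] = 12 \sqrt{4 u + 1} = f(u).

An antiderivative is F(u) = 2 \left(4 u + 1\right)^{\frac{3}{2}}.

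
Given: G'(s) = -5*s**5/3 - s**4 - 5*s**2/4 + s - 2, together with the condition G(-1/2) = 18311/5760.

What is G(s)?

The integrand splits into summands that can be handled one at a time.
A general antiderivative is -5*s**6/18 - s**5/5 - 5*s**3/12 + s**2/2 - 2*s + C.
The condition gives C = 18311/5760 - (6791/5760) = 2.
So G(s) = (-50*s**6 - 36*s**5 - 75*s**3 + 90*s**2 - 360*s + 360)/180.
Check: d/ds[(-50*s**6 - 36*s**5 - 75*s**3 + 90*s**2 - 360*s + 360)/180] = -5*s**5/3 - s**4 - 5*s**2/4 + s - 2 = G'(s).

G(s) = (-50*s**6 - 36*s**5 - 75*s**3 + 90*s**2 - 360*s + 360)/180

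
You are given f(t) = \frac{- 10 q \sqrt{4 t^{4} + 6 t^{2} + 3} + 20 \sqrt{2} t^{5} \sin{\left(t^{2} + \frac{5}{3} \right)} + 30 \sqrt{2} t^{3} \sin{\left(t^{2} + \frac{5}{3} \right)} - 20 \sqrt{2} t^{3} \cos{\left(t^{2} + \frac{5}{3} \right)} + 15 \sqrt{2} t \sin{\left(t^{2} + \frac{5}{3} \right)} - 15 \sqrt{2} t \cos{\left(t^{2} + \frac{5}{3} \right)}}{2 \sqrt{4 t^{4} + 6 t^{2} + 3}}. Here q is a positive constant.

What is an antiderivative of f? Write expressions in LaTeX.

An antiderivative is F(t) = - \frac{5 \left(4 q t + \sqrt{2} \sqrt{4 t^{4} + 6 t^{2} + 3} \cos{\left(t^{2} + \frac{5}{3} \right)}\right)}{4}.

A candidate is checked by its d/dt: the result must match f(t).
Check: d/dt[- \frac{5 \left(4 q t + \sqrt{2} \sqrt{4 t^{4} + 6 t^{2} + 3} \cos{\left(t^{2} + \frac{5}{3} \right)}\right)}{4}] = \frac{- 10 q \sqrt{4 t^{4} + 6 t^{2} + 3} + 20 \sqrt{2} t^{5} \sin{\left(t^{2} + \frac{5}{3} \right)} + 30 \sqrt{2} t^{3} \sin{\left(t^{2} + \frac{5}{3} \right)} - 20 \sqrt{2} t^{3} \cos{\left(t^{2} + \frac{5}{3} \right)} + 15 \sqrt{2} t \sin{\left(t^{2} + \frac{5}{3} \right)} - 15 \sqrt{2} t \cos{\left(t^{2} + \frac{5}{3} \right)}}{2 \sqrt{4 t^{4} + 6 t^{2} + 3}} = f(t).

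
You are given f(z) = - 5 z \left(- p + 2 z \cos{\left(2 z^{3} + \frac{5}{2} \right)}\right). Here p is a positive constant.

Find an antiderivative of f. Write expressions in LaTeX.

An antiderivative F(z) passes only if d/dz[F] lands on f(z) exactly.
Check: d/dz[\frac{5 p z^{2}}{2} - \frac{5 \sin{\left(2 z^{3} + \frac{5}{2} \right)}}{3}] = 5 p z - 10 z^{2} \cos{\left(2 z^{3} + \frac{5}{2} \right)}, which equals f(z).

An antiderivative is F(z) = \frac{5 p z^{2}}{2} - \frac{5 \sin{\left(2 z^{3} + \frac{5}{2} \right)}}{3}.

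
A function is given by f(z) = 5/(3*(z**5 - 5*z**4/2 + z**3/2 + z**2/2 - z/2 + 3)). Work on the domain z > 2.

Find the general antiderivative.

The denominator factors as 3*(z - 2)*(z + 1)*(2*z - 3)*(z**2 + 1); partial fractions split f into directly integrable pieces: (3*z + 11)/(39*(z**2 + 1)) - 32/(39*(2*z - 3)) + 1/(9*(z + 1)) + 2/(9*(z - 2)).
Check: d/dz[2*log(z - 2)/9 - 16*log(z - 3/2)/39 + log(z + 1)/9 + log(z**2 + 1)/26 + 11*atan(z)/39] = 10/(6*z**5 - 15*z**4 + 3*z**3 + 3*z**2 - 3*z + 18), which equals f(z).

F(z) = 2*log(z - 2)/9 - 16*log(z - 3/2)/39 + log(z + 1)/9 + log(z**2 + 1)/26 + 11*atan(z)/39 + C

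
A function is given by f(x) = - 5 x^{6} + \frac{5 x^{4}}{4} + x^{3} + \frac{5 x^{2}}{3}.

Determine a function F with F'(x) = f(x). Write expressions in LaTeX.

An antiderivative is F(x) = - \frac{5 x^{7}}{7} + \frac{x^{5}}{4} + \frac{x^{4}}{4} + \frac{5 x^{3}}{9}.

The integrand splits into summands that can be handled one at a time.
Check: d/dx[- \frac{5 x^{7}}{7} + \frac{x^{5}}{4} + \frac{x^{4}}{4} + \frac{5 x^{3}}{9}] = - 5 x^{6} + \frac{5 x^{4}}{4} + x^{3} + \frac{5 x^{2}}{3} = f(x).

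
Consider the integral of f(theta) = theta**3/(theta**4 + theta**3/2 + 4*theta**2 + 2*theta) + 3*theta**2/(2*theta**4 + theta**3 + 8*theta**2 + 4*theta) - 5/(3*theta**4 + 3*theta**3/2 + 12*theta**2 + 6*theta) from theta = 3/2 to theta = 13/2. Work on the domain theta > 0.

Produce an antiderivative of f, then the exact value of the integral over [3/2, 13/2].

The denominator factors as 3*theta*(2*theta + 1)*(theta**2 + 4); partial fractions split f into directly integrable pieces: (7*theta + 8)/(6*(theta**2 + 4)) + 4/(3*(2*theta + 1)) - 5/(6*theta).
F(theta) = (-10*log(theta) + 8*log(theta + 1/2) + 7*log(theta**2 + 4) + 8*atan(theta/2))/12 is an antiderivative of f.
Check: d/dtheta[(-10*log(theta) + 8*log(theta + 1/2) + 7*log(theta**2 + 4) + 8*atan(theta/2))/12] = (6*theta**3 + 9*theta**2 - 10)/(6*theta**4 + 3*theta**3 + 24*theta**2 + 12*theta), which equals f(theta).
F(13/2) = -5*log(13/2)/6 + 2*atan(13/4)/3 + 2*log(7)/3 + 7*log(185/4)/12; F(3/2) = -5*log(3/2)/6 + 2*atan(3/4)/3 + 2*log(2)/3 + 7*log(25/4)/12.
Integral = F(13/2) - F(3/2) = -5*log(13/2)/6 - 7*log(25/4)/12 - 2*log(2)/3 - 2*atan(3/4)/3 + 5*log(3/2)/6 + 2*atan(13/4)/3 + 2*log(7)/3 + 7*log(185/4)/12.

Antiderivative: F(theta) = (-10*log(theta) + 8*log(theta + 1/2) + 7*log(theta**2 + 4) + 8*atan(theta/2))/12; value = -5*log(13/2)/6 - 7*log(25/4)/12 - 2*log(2)/3 - 2*atan(3/4)/3 + 5*log(3/2)/6 + 2*atan(13/4)/3 + 2*log(7)/3 + 7*log(185/4)/12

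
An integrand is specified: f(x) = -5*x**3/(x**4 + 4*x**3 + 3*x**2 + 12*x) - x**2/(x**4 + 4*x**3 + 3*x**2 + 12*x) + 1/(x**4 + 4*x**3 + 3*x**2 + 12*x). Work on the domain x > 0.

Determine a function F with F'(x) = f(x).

An antiderivative is F(x) = (19*log(x) - 915*log(x + 4) - 122*log(x**2 + 3) + 224*sqrt(3)*atan(sqrt(3)*x/3))/228.

The denominator factors as x*(x + 4)*(x**2 + 3); partial fractions split f into directly integrable pieces: -(61*x - 168)/(57*(x**2 + 3)) - 305/(76*(x + 4)) + 1/(12*x).
Check: d/dx[(19*log(x) - 915*log(x + 4) - 122*log(x**2 + 3) + 224*sqrt(3)*atan(sqrt(3)*x/3))/228] = (-5*x**3 - x**2 + 1)/(x**4 + 4*x**3 + 3*x**2 + 12*x), which equals f(x).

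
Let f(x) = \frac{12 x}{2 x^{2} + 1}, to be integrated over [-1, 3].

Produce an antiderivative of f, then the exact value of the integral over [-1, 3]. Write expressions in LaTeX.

Antiderivative: F(x) = 3 \log{\left(2 x^{2} + 1 \right)}; value = - 3 \log{\left(3 \right)} + 3 \log{\left(19 \right)}

The substitution u = 2 x^{2} + 1 works: f is exactly (dF/du)*(du/dx) for that inner function.
F(x) = 3 \log{\left(2 x^{2} + 1 \right)} is an antiderivative of f.
Check: d/dx[3 \log{\left(2 x^{2} + 1 \right)}] = \frac{12 x}{2 x^{2} + 1} = f(x).
F(3) = 3 \log{\left(19 \right)}; F(-1) = 3 \log{\left(3 \right)}.
Integral = F(3) - F(-1) = - 3 \log{\left(3 \right)} + 3 \log{\left(19 \right)}.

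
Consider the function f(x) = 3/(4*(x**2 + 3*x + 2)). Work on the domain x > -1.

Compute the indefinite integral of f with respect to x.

The denominator factors as 4*(x + 1)*(x + 2); partial fractions split f into directly integrable pieces: -3/(4*(x + 2)) + 3/(4*(x + 1)).
Check: d/dx[3*log(x + 1)/4 - 3*log(x + 2)/4] = 3/(4*x**2 + 12*x + 8), which equals f(x).

F(x) = 3*log(x + 1)/4 - 3*log(x + 2)/4 + C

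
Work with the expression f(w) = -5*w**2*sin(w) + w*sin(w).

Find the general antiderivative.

F(w) = 5*w**2*cos(w) - 10*w*sin(w) - w*cos(w) + sin(w) - 10*cos(w) + C

The integrand splits into summands that can be handled one at a time.
Check: d/dw[5*w**2*cos(w) - 10*w*sin(w) - w*cos(w) + sin(w) - 10*cos(w)] = -5*w**2*sin(w) + w*sin(w) = f(w).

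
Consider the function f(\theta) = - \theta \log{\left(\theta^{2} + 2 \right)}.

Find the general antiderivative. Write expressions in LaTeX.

F(\theta) = - \frac{\theta^{2} \log{\left(\theta^{2} + 2 \right)} - \theta^{2} + 2 \log{\left(\theta^{2} + 2 \right)}}{2} + C

Check any antiderivative F(\theta) by computing F'(\theta) and comparing it with f(\theta).
Check: d/d\theta[- \frac{\theta^{2} \log{\left(\theta^{2} + 2 \right)} - \theta^{2} + 2 \log{\left(\theta^{2} + 2 \right)}}{2}] = - \theta \log{\left(\theta^{2} + 2 \right)} = f(\theta).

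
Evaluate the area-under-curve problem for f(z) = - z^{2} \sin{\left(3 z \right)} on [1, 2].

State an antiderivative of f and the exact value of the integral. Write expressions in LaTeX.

A first test for any F(z): its z-derivative must equal f(z) identically.
F(z) = \frac{9 z^{2} \cos{\left(3 z \right)} - 6 z \sin{\left(3 z \right)} - 2 \cos{\left(3 z \right)}}{27} is an antiderivative of f.
Check: d/dz[\frac{9 z^{2} \cos{\left(3 z \right)} - 6 z \sin{\left(3 z \right)} - 2 \cos{\left(3 z \right)}}{27}] = - z^{2} \sin{\left(3 z \right)} = f(z).
F(2) = - \frac{4 \sin{\left(6 \right)}}{9} + \frac{34 \cos{\left(6 \right)}}{27}; F(1) = \frac{7 \cos{\left(3 \right)}}{27} - \frac{2 \sin{\left(3 \right)}}{9}.
Integral = F(2) - F(1) = \frac{2 \sin{\left(3 \right)}}{9} - \frac{4 \sin{\left(6 \right)}}{9} - \frac{7 \cos{\left(3 \right)}}{27} + \frac{34 \cos{\left(6 \right)}}{27}.

Antiderivative: F(z) = \frac{9 z^{2} \cos{\left(3 z \right)} - 6 z \sin{\left(3 z \right)} - 2 \cos{\left(3 z \right)}}{27}; value = \frac{2 \sin{\left(3 \right)}}{9} - \frac{4 \sin{\left(6 \right)}}{9} - \frac{7 \cos{\left(3 \right)}}{27} + \frac{34 \cos{\left(6 \right)}}{27}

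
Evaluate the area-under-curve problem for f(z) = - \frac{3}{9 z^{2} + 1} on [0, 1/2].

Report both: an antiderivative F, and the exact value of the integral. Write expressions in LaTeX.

An antiderivative F(z) passes only if d/dz[F] lands on f(z) exactly.
F(z) = - \operatorname{atan}{\left(3 z \right)} is an antiderivative of f.
Check: d/dz[- \operatorname{atan}{\left(3 z \right)}] = - \frac{3}{9 z^{2} + 1} = f(z).
F(1/2) = - \operatorname{atan}{\left(\frac{3}{2} \right)}; F(0) = 0.
Integral = F(1/2) - F(0) = - \operatorname{atan}{\left(\frac{3}{2} \right)}.

Antiderivative: F(z) = - \operatorname{atan}{\left(3 z \right)}; value = - \operatorname{atan}{\left(\frac{3}{2} \right)}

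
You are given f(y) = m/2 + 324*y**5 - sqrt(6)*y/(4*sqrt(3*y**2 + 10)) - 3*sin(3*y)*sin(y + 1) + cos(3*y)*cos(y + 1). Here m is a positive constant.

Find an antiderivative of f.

An antiderivative is F(y) = m*y/2 + 54*y**6 - sqrt(y**2/2 + 5/3)/2 + sin(y + 1)*cos(3*y).

The integrand splits into summands that can be handled one at a time.
Check: d/dy[m*y/2 + 54*y**6 - sqrt(y**2/2 + 5/3)/2 + sin(y + 1)*cos(3*y)] = (2*m*sqrt(3*y**2 + 10) + 1296*y**5*sqrt(3*y**2 + 10) - sqrt(6)*y - 12*sqrt(3*y**2 + 10)*sin(3*y)*sin(y + 1) + 4*sqrt(3*y**2 + 10)*cos(3*y)*cos(y + 1))/(4*sqrt(3*y**2 + 10)), which equals f(y).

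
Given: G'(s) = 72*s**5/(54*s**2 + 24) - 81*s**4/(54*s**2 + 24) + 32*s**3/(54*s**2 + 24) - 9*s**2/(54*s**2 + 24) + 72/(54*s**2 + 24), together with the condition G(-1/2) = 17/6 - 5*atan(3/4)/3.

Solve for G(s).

The integrand splits into summands that can be handled one at a time.
A general antiderivative is s**4/3 - s**3/2 + s/2 + 5*atan(3*s/2)/3 + 4 + C.
The condition gives C = 17/6 - 5*atan(3/4)/3 - (23/6 - 5*atan(3/4)/3) = -1.
So G(s) = s**4/3 - s**3/2 + s/2 + 5*atan(3*s/2)/3 + 3.
Check: d/ds[s**4/3 - s**3/2 + s/2 + 5*atan(3*s/2)/3 + 3] = (72*s**5 - 81*s**4 + 32*s**3 - 9*s**2 + 72)/(54*s**2 + 24), which equals G'(s).

G(s) = s**4/3 - s**3/2 + s/2 + 5*atan(3*s/2)/3 + 3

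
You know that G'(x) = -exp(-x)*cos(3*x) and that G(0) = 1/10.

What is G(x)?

Check a candidate G(x) by differentiating: d/dx[G] must match the given G'(x).
A general antiderivative is -3*exp(-x)*sin(3*x)/10 + exp(-x)*cos(3*x)/10 + C.
The condition gives C = 1/10 - (1/10) = 0.
So G(x) = -3*exp(-x)*sin(3*x)/10 + exp(-x)*cos(3*x)/10.
Check: d/dx[-3*exp(-x)*sin(3*x)/10 + exp(-x)*cos(3*x)/10] = -exp(-x)*cos(3*x) = G'(x).

G(x) = -3*exp(-x)*sin(3*x)/10 + exp(-x)*cos(3*x)/10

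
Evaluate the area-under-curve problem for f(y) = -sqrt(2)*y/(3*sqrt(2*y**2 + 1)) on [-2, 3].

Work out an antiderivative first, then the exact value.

The substitution u = y**2 + 1/2 works: f is exactly (dF/du)*(du/dy) for that inner function.
F(y) = -sqrt(2)*sqrt(2*y**2 + 1)/6 is an antiderivative of f.
Check: d/dy[-sqrt(2)*sqrt(2*y**2 + 1)/6] = -sqrt(2)*y/(3*sqrt(2*y**2 + 1)) = f(y).
F(3) = -sqrt(38)/6; F(-2) = -sqrt(2)/2.
Integral = F(3) - F(-2) = -sqrt(38)/6 + sqrt(2)/2.

Antiderivative: F(y) = -sqrt(2)*sqrt(2*y**2 + 1)/6; value = -sqrt(38)/6 + sqrt(2)/2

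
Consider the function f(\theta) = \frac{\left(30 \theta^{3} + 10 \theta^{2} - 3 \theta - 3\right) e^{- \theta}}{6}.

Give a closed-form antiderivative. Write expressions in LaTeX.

An antiderivative is F(\theta) = \frac{\left(- 30 \theta^{3} - 100 \theta^{2} - 197 \theta - 194\right) e^{- \theta}}{6}.

Recognize the product-rule pattern: f = u'v + uv' with u = - 5 \theta^{3} - \frac{50 \theta^{2}}{3} - \frac{197 \theta}{6} - \frac{97}{3}, v = e^{- \theta}, so integration by parts undoes it.
Check: d/d\theta[\frac{\left(- 30 \theta^{3} - 100 \theta^{2} - 197 \theta - 194\right) e^{- \theta}}{6}] = \frac{\left(30 \theta^{3} + 10 \theta^{2} - 3 \theta - 3\right) e^{- \theta}}{6} = f(\theta).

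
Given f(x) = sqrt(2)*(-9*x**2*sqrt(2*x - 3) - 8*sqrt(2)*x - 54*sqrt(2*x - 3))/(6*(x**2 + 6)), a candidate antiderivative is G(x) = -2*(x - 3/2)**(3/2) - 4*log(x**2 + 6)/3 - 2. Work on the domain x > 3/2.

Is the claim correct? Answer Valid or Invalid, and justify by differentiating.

d/dx[G] = (-9*x**2*sqrt(2*x - 3) - 8*sqrt(2)*x - 54*sqrt(2*x - 3))/(3*sqrt(2)*x**2 + 18*sqrt(2))
This equals f(x) exactly, so the claim holds.

Valid - the claim checks out under differentiation.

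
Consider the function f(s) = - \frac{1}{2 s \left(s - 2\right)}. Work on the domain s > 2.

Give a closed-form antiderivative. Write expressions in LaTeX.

An antiderivative is F(s) = \frac{\log{\left(s \right)}}{4} - \frac{\log{\left(s - 2 \right)}}{4}.

The denominator factors as 2 s \left(s - 2\right); partial fractions split f into directly integrable pieces: - \frac{1}{4 \left(s - 2\right)} + \frac{1}{4 s}.
Check: d/ds[\frac{\log{\left(s \right)}}{4} - \frac{\log{\left(s - 2 \right)}}{4}] = - \frac{1}{2 s^{2} - 4 s}, which equals f(s).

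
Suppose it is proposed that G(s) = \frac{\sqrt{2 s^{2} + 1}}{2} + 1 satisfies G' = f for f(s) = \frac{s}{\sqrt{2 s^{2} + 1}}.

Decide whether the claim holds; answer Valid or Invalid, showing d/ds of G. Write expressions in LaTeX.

d/ds[G] = \frac{s}{\sqrt{2 s^{2} + 1}}
This equals f(s) exactly, so the claim holds.

Valid. The derivative of G reproduces f.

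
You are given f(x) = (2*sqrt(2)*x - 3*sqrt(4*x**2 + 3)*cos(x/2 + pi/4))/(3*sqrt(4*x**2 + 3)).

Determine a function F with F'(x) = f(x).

An antiderivative is F(x) = sqrt(2)*(sqrt(4*x**2 + 3) - 6*sqrt(2)*sin(x/2 + pi/4))/6.

A first test for any F(x): its x-derivative must equal f(x) identically.
Check: d/dx[sqrt(2)*(sqrt(4*x**2 + 3) - 6*sqrt(2)*sin(x/2 + pi/4))/6] = (2*sqrt(2)*x - 3*sqrt(4*x**2 + 3)*cos(x/2 + pi/4))/(3*sqrt(4*x**2 + 3)) = f(x).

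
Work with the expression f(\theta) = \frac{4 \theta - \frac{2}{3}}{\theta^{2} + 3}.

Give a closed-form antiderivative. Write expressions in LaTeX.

An antiderivative is F(\theta) = - \frac{2 \left(- 9 \log{\left(\theta^{2} + 3 \right)} + \sqrt{3} \operatorname{atan}{\left(\frac{\sqrt{3} \theta}{3} \right)}\right)}{9}.

An antiderivative F(\theta) passes only if d/d\theta[F] lands on f(\theta) exactly.
Check: d/d\theta[- \frac{2 \left(- 9 \log{\left(\theta^{2} + 3 \right)} + \sqrt{3} \operatorname{atan}{\left(\frac{\sqrt{3} \theta}{3} \right)}\right)}{9}] = \frac{12 \theta - 2}{3 \theta^{2} + 9}, which equals f(\theta).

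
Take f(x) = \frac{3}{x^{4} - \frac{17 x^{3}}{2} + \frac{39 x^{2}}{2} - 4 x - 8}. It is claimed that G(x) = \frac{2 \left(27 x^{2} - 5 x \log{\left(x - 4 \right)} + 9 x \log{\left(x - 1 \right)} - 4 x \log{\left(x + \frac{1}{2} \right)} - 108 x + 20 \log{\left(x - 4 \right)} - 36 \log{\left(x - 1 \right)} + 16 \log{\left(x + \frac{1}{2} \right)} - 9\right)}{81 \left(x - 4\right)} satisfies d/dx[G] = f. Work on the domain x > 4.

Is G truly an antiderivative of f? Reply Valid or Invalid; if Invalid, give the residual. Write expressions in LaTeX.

d/dx[G] = \frac{4 x^{4} - 34 x^{3} + 78 x^{2} - 16 x - 14}{6 x^{4} - 51 x^{3} + 117 x^{2} - 24 x - 48}
d/dx[G] - f(x) = \frac{2}{3} != 0.

Invalid: d/dx[G] - f = \frac{2}{3}, which is not 0.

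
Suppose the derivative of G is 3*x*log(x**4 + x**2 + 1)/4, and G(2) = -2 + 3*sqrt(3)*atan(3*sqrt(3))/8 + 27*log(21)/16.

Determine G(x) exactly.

Recover the given G'(x) by differentiating a candidate G(x); any mismatch rules it out.
A general antiderivative is 3*x**2*log(x**4 + x**2 + 1)/8 - 3*x**2/4 + 3*log(x**4 + x**2 + 1)/16 + 3*sqrt(3)*atan(2*sqrt(3)*x**2/3 + sqrt(3)/3)/8 + C.
The condition gives C = -2 + 3*sqrt(3)*atan(3*sqrt(3))/8 + 27*log(21)/16 - (-3 + 3*sqrt(3)*atan(3*sqrt(3))/8 + 27*log(21)/16) = 1.
So G(x) = 3*x**2*log(x**4 + x**2 + 1)/8 - 3*x**2/4 + 3*log(x**4 + x**2 + 1)/16 + 3*sqrt(3)*atan(2*sqrt(3)*x**2/3 + sqrt(3)/3)/8 + 1.
Check: d/dx[3*x**2*log(x**4 + x**2 + 1)/8 - 3*x**2/4 + 3*log(x**4 + x**2 + 1)/16 + 3*sqrt(3)*atan(2*sqrt(3)*x**2/3 + sqrt(3)/3)/8 + 1] = 3*x*log(x**4 + x**2 + 1)/4 = G'(x).

G(x) = 3*x**2*log(x**4 + x**2 + 1)/8 - 3*x**2/4 + 3*log(x**4 + x**2 + 1)/16 + 3*sqrt(3)*atan(2*sqrt(3)*x**2/3 + sqrt(3)/3)/8 + 1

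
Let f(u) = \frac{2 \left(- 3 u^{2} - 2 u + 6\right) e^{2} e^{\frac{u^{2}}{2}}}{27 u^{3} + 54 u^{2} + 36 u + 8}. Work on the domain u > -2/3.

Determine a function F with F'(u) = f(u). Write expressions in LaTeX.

Recognize the product-rule pattern: f = v'r + vr' with v = - \frac{2}{\left(3 u + 2\right)^{2}}, r = e^{\frac{u^{2}}{2} + 2}, so integration by parts undoes it.
Check: d/du[- \frac{2 e^{2} e^{\frac{u^{2}}{2}}}{9 u^{2} + 12 u + 4}] = \frac{- 6 u^{2} e^{2} e^{\frac{u^{2}}{2}} - 4 u e^{2} e^{\frac{u^{2}}{2}} + 12 e^{2} e^{\frac{u^{2}}{2}}}{27 u^{3} + 54 u^{2} + 36 u + 8}, which equals f(u).

An antiderivative is F(u) = - \frac{2 e^{2} e^{\frac{u^{2}}{2}}}{9 u^{2} + 12 u + 4}.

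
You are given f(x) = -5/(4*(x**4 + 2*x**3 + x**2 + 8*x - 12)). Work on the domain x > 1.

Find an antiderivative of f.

An antiderivative is F(x) = -log(x - 1)/16 + 5*log(x + 3)/208 + log(x**2 + 4)/52 + 7*atan(x/2)/104.

The denominator factors as 4*(x - 1)*(x + 3)*(x**2 + 4); partial fractions split f into directly integrable pieces: (2*x + 7)/(52*(x**2 + 4)) + 5/(208*(x + 3)) - 1/(16*(x - 1)).
Check: d/dx[-log(x - 1)/16 + 5*log(x + 3)/208 + log(x**2 + 4)/52 + 7*atan(x/2)/104] = -5/(4*x**4 + 8*x**3 + 4*x**2 + 32*x - 48), which equals f(x).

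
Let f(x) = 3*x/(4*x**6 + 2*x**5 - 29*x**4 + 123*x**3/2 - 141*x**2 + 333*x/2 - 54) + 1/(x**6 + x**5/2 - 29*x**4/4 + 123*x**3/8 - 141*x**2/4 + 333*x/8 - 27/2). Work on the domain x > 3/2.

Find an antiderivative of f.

An antiderivative is F(x) = -611*log(x - 3/2)/5929 + 11*log(x - 1/2)/117 + 16*log(x + 4)/20691 + 50*log(x**2 + 3)/12103 + 1346*sqrt(3)*atan(sqrt(3)*x/3)/108927 - 34/(462*x - 693).

The denominator factors as (x + 4)*(2*x - 3)**2*(2*x - 1)*(x**2 + 3); partial fractions split f into directly integrable pieces: 2*(150*x + 673)/(36309*(x**2 + 3)) + 22/(117*(2*x - 1)) - 1222/(5929*(2*x - 3)) + 68/(231*(2*x - 3)**2) + 16/(20691*(x + 4)).
Check: d/dx[-611*log(x - 3/2)/5929 + 11*log(x - 1/2)/117 + 16*log(x + 4)/20691 + 50*log(x**2 + 3)/12103 + 1346*sqrt(3)*atan(sqrt(3)*x/3)/108927 - 34/(462*x - 693)] = (6*x + 8)/(8*x**6 + 4*x**5 - 58*x**4 + 123*x**3 - 282*x**2 + 333*x - 108), which equals f(x).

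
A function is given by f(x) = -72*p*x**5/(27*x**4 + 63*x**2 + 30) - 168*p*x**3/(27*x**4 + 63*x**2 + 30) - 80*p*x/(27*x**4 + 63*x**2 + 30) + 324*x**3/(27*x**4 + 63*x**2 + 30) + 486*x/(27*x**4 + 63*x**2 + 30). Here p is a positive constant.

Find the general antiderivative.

F(x) = (-4*p*x**2 + 15*log(x**2/2 + 1/3) + 3*log(3*x**2/2 + 5/2))/3 + C

Integrate term by term and add the pieces.
Check: d/dx[(-4*p*x**2 + 15*log(x**2/2 + 1/3) + 3*log(3*x**2/2 + 5/2))/3] = (-72*p*x**5 - 168*p*x**3 - 80*p*x + 324*x**3 + 486*x)/(27*x**4 + 63*x**2 + 30), which equals f(x).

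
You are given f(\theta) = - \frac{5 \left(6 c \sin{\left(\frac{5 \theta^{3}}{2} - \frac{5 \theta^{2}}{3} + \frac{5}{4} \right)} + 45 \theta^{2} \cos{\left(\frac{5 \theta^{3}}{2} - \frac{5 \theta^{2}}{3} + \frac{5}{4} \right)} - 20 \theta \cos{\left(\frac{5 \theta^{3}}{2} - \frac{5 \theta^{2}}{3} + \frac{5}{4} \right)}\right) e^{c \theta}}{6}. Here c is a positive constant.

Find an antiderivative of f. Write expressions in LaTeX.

f has the shape u'v + uv' for u = - 5 e^{c \theta} and v = \sin{\left(\frac{5 \theta^{3}}{2} - \frac{5 \theta^{2}}{3} + \frac{5}{4} \right)} — it is the derivative of the product u*v.
Check: d/d\theta[- 5 e^{c \theta} \sin{\left(\frac{5 \theta^{3}}{2} - \frac{5 \theta^{2}}{3} + \frac{5}{4} \right)}] = - 5 c e^{c \theta} \sin{\left(\frac{5 \theta^{3}}{2} - \frac{5 \theta^{2}}{3} + \frac{5}{4} \right)} - \frac{75 \theta^{2} e^{c \theta} \cos{\left(\frac{5 \theta^{3}}{2} - \frac{5 \theta^{2}}{3} + \frac{5}{4} \right)}}{2} + \frac{50 \theta e^{c \theta} \cos{\left(\frac{5 \theta^{3}}{2} - \frac{5 \theta^{2}}{3} + \frac{5}{4} \right)}}{3}, which equals f(\theta).

An antiderivative is F(\theta) = - 5 e^{c \theta} \sin{\left(\frac{5 \theta^{3}}{2} - \frac{5 \theta^{2}}{3} + \frac{5}{4} \right)}.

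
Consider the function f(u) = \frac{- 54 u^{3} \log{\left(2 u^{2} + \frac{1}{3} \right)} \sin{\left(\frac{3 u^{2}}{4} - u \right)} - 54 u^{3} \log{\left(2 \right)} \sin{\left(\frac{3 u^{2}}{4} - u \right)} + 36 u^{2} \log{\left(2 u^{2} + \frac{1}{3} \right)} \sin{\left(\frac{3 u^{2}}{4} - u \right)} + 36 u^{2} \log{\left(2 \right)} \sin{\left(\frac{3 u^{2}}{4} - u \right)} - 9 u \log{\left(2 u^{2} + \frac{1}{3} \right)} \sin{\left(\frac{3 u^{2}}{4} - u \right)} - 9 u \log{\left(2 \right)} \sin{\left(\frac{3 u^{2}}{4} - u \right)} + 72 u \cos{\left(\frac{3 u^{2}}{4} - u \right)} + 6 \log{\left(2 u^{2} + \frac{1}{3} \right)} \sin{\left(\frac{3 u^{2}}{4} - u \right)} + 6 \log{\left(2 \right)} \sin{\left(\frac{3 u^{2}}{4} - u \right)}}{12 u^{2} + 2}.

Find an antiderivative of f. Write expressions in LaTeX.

An antiderivative is F(u) = 3 \log{\left(4 u^{2} + \frac{2}{3} \right)} \cos{\left(\frac{3 u^{2}}{4} - u \right)}.

f has the shape v'r + vr' for v = 3 \cos{\left(\frac{3 u^{2}}{4} - u \right)} and r = \log{\left(4 u^{2} + \frac{2}{3} \right)} — it is the derivative of the product v*r.
Check: d/du[3 \log{\left(4 u^{2} + \frac{2}{3} \right)} \cos{\left(\frac{3 u^{2}}{4} - u \right)}] = \frac{- 54 u^{3} \log{\left(2 u^{2} + \frac{1}{3} \right)} \sin{\left(\frac{3 u^{2}}{4} - u \right)} - 54 u^{3} \log{\left(2 \right)} \sin{\left(\frac{3 u^{2}}{4} - u \right)} + 36 u^{2} \log{\left(2 u^{2} + \frac{1}{3} \right)} \sin{\left(\frac{3 u^{2}}{4} - u \right)} + 36 u^{2} \log{\left(2 \right)} \sin{\left(\frac{3 u^{2}}{4} - u \right)} - 9 u \log{\left(2 u^{2} + \frac{1}{3} \right)} \sin{\left(\frac{3 u^{2}}{4} - u \right)} - 9 u \log{\left(2 \right)} \sin{\left(\frac{3 u^{2}}{4} - u \right)} + 72 u \cos{\left(\frac{3 u^{2}}{4} - u \right)} + 6 \log{\left(2 u^{2} + \frac{1}{3} \right)} \sin{\left(\frac{3 u^{2}}{4} - u \right)} + 6 \log{\left(2 \right)} \sin{\left(\frac{3 u^{2}}{4} - u \right)}}{12 u^{2} + 2} = f(u).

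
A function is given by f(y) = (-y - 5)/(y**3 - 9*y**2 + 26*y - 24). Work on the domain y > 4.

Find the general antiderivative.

The denominator factors as (y - 4)*(y - 3)*(y - 2); partial fractions split f into directly integrable pieces: -7/(2*(y - 2)) + 8/(y - 3) - 9/(2*(y - 4)).
Check: d/dy[-9*log(y - 4)/2 + 8*log(y - 3) - 7*log(y - 2)/2] = (-y - 5)/(y**3 - 9*y**2 + 26*y - 24) = f(y).

F(y) = -9*log(y - 4)/2 + 8*log(y - 3) - 7*log(y - 2)/2 + C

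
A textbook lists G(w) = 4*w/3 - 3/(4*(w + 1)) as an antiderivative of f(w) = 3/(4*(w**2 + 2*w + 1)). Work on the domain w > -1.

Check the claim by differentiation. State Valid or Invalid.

Invalid: d/dw[G] - f = 4/3, which is not 0.

d/dw[G] = (16*w**2 + 32*w + 25)/(12*w**2 + 24*w + 12)
d/dw[G] - f(w) = 4/3 != 0.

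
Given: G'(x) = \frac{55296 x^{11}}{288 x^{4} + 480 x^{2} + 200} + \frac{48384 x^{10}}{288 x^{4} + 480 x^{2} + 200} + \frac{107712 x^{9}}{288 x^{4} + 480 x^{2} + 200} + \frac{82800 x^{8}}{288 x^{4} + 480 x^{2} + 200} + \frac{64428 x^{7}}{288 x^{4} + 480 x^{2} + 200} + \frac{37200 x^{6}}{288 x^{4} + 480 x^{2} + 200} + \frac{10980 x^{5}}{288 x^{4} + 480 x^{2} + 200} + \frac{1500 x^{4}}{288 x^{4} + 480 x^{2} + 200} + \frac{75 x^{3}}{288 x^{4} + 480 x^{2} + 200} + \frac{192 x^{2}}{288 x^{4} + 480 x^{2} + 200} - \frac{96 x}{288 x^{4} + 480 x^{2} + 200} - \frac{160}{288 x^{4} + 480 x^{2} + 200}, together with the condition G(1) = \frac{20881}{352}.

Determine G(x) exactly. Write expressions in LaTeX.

The integrand splits into summands that can be handled one at a time.
A general antiderivative is \frac{\frac{1}{2} - 2 x}{3 x^{2} + \frac{5}{2}} + \frac{3 \left(2 x^{2} + \frac{x}{2}\right)^{4}}{2} + C.
The condition gives C = \frac{20881}{352} - (\frac{20529}{352}) = 1.
So G(x) = 24 x^{8} + 24 x^{7} + 9 x^{6} + \frac{3 x^{5}}{2} + \frac{3 x^{4}}{32} - \frac{2 x}{3 x^{2} + \frac{5}{2}} + 1 + \frac{1}{6 x^{2} + 5}.
Check: d/dx[24 x^{8} + 24 x^{7} + 9 x^{6} + \frac{3 x^{5}}{2} + \frac{3 x^{4}}{32} - \frac{2 x}{3 x^{2} + \frac{5}{2}} + 1 + \frac{1}{6 x^{2} + 5}] = \frac{55296 x^{11} + 48384 x^{10} + 107712 x^{9} + 82800 x^{8} + 64428 x^{7} + 37200 x^{6} + 10980 x^{5} + 1500 x^{4} + 75 x^{3} + 192 x^{2} - 96 x - 160}{288 x^{4} + 480 x^{2} + 200}, which equals G'(x).

G(x) = 24 x^{8} + 24 x^{7} + 9 x^{6} + \frac{3 x^{5}}{2} + \frac{3 x^{4}}{32} - \frac{2 x}{3 x^{2} + \frac{5}{2}} + 1 + \frac{1}{6 x^{2} + 5}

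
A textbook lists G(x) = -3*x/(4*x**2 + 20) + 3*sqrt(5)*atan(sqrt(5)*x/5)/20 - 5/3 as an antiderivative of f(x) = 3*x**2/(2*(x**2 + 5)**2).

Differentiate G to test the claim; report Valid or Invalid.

Valid: G'(x) = f(x).

d/dx[G] = 3*x**2/(2*x**4 + 20*x**2 + 50)
This equals f(x) exactly, so the claim holds.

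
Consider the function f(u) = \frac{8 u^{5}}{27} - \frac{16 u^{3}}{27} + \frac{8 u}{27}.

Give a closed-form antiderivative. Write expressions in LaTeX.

The substitution w = \frac{1}{3} - \frac{u^{2}}{3} works: f is exactly (dF/dw)*(dw/du) for that inner function.
Check: d/du[- \frac{4 \left(1 - u^{2}\right)^{3}}{81}] = \frac{8 u^{5}}{27} - \frac{16 u^{3}}{27} + \frac{8 u}{27} = f(u).

An antiderivative is F(u) = - \frac{4 \left(1 - u^{2}\right)^{3}}{81}.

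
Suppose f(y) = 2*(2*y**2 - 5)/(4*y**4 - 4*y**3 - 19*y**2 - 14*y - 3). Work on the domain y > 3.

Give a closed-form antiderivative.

An antiderivative is F(y) = 13*log(y - 3)/98 - 80*log(y + 1/2)/49 + 3*log(y + 1)/2 - 18/(14*y + 7).

Factor the denominator ((y - 3)*(y + 1)*(2*y + 1)**2) and decompose: f = -160/(49*(2*y + 1)) + 36/(7*(2*y + 1)**2) + 3/(2*(y + 1)) + 13/(98*(y - 3)); each piece integrates to a log, atan, or power term.
Check: d/dy[13*log(y - 3)/98 - 80*log(y + 1/2)/49 + 3*log(y + 1)/2 - 18/(14*y + 7)] = (4*y**2 - 10)/(4*y**4 - 4*y**3 - 19*y**2 - 14*y - 3), which equals f(y).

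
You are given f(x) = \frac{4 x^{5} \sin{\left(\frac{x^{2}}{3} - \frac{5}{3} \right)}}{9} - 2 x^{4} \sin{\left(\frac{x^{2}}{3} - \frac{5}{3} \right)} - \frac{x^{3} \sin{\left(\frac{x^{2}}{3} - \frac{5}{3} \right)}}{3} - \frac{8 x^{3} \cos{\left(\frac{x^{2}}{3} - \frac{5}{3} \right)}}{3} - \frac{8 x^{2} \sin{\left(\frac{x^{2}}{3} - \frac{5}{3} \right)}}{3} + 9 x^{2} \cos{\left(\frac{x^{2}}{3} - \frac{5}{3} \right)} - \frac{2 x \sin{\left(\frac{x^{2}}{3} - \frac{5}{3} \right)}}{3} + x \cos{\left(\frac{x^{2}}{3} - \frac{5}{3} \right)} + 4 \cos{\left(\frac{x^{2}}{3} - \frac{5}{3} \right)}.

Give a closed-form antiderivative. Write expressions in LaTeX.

An antiderivative is F(x) = - \left(\frac{2 x^{4}}{3} - 3 x^{3} - \frac{x^{2}}{2} - 4 x - 1\right) \cos{\left(\frac{x^{2}}{3} - \frac{5}{3} \right)}.

Recognize the product-rule pattern: f = u'v + uv' with u = - \frac{2 x^{4}}{3} + 3 x^{3} + \frac{x^{2}}{2} + 4 x + 1, v = \cos{\left(\frac{x^{2}}{3} - \frac{5}{3} \right)}, so integration by parts undoes it.
Check: d/dx[- \left(\frac{2 x^{4}}{3} - 3 x^{3} - \frac{x^{2}}{2} - 4 x - 1\right) \cos{\left(\frac{x^{2}}{3} - \frac{5}{3} \right)}] = \frac{4 x^{5} \sin{\left(\frac{x^{2}}{3} - \frac{5}{3} \right)}}{9} - 2 x^{4} \sin{\left(\frac{x^{2}}{3} - \frac{5}{3} \right)} - \frac{x^{3} \sin{\left(\frac{x^{2}}{3} - \frac{5}{3} \right)}}{3} - \frac{8 x^{3} \cos{\left(\frac{x^{2}}{3} - \frac{5}{3} \right)}}{3} - \frac{8 x^{2} \sin{\left(\frac{x^{2}}{3} - \frac{5}{3} \right)}}{3} + 9 x^{2} \cos{\left(\frac{x^{2}}{3} - \frac{5}{3} \right)} - \frac{2 x \sin{\left(\frac{x^{2}}{3} - \frac{5}{3} \right)}}{3} + x \cos{\left(\frac{x^{2}}{3} - \frac{5}{3} \right)} + 4 \cos{\left(\frac{x^{2}}{3} - \frac{5}{3} \right)} = f(x).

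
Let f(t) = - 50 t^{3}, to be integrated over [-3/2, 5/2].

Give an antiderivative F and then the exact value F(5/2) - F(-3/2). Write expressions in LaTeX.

A candidate is checked by its d/dt: the result must match f(t).
F(t) = - \frac{25 t^{4}}{2} is an antiderivative of f.
Check: d/dt[- \frac{25 t^{4}}{2}] = - 50 t^{3} = f(t).
F(5/2) = - \frac{15625}{32}; F(-3/2) = - \frac{2025}{32}.
Integral = F(5/2) - F(-3/2) = -425.

Antiderivative: F(t) = - \frac{25 t^{4}}{2}; value = -425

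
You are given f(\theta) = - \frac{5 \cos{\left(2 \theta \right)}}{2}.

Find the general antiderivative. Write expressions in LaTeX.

F(\theta) = - \frac{5 \sin{\left(2 \theta \right)}}{4} + C

Whatever form F(\theta) takes, F'(\theta) = f(\theta) is non-negotiable.
Check: d/d\theta[- \frac{5 \sin{\left(2 \theta \right)}}{4}] = - \frac{5 \cos{\left(2 \theta \right)}}{2} = f(\theta).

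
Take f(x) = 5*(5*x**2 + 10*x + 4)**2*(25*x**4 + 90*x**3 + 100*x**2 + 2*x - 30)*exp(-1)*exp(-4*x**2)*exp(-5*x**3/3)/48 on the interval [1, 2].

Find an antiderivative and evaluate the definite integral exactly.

f has the shape u'v + uv' for u = 20*(-5*x**2/4 - 5*x/2 - 1)**3/3 and v = exp(-5*x**3/3 - 4*x**2 - 1) — it is the derivative of the product u*v.
F(x) = (-625*x**6 - 3750*x**5 - 9000*x**4 - 11000*x**3 - 7200*x**2 - 2400*x - 320)*exp(-1)*exp(-4*x**2)*exp(-5*x**3/3)/48 is an antiderivative of f.
Check: d/dx[(-625*x**6 - 3750*x**5 - 9000*x**4 - 11000*x**3 - 7200*x**2 - 2400*x - 320)*exp(-1)*exp(-4*x**2)*exp(-5*x**3/3)/48] = (3125*x**8 + 23750*x**7 + 75000*x**6 + 123250*x**5 + 105250*x**4 + 33600*x**3 - 12200*x**2 - 11840*x - 2400)*exp(-1)*exp(-4*x**2)*exp(-5*x**3/3)/48, which equals f(x).
F(2) = -26620*exp(-91/3)/3; F(1) = -34295*exp(-20/3)/48.
Integral = F(2) - F(1) = -26620*exp(-91/3)/3 + 34295*exp(-20/3)/48.

Antiderivative: F(x) = (-625*x**6 - 3750*x**5 - 9000*x**4 - 11000*x**3 - 7200*x**2 - 2400*x - 320)*exp(-1)*exp(-4*x**2)*exp(-5*x**3/3)/48; value = -26620*exp(-91/3)/3 + 34295*exp(-20/3)/48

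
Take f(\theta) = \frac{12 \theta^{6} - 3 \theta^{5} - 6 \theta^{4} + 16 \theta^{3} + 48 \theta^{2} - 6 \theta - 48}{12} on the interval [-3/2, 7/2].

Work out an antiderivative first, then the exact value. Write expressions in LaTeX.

For F(\theta) to be correct the identity F'(\theta) - f(\theta) = 0 must hold.
F(\theta) = \frac{\theta^{7}}{7} - \frac{\theta^{6}}{24} - \frac{\theta^{5}}{10} + \frac{\theta^{4}}{3} + \frac{4 \theta^{3}}{3} - \frac{\theta^{2}}{4} - 4 \theta is an antiderivative of f.
Check: d/d\theta[\frac{\theta^{7}}{7} - \frac{\theta^{6}}{24} - \frac{\theta^{5}}{10} + \frac{\theta^{4}}{3} + \frac{4 \theta^{3}}{3} - \frac{\theta^{2}}{4} - 4 \theta] = \theta^{6} - \frac{\theta^{5}}{4} - \frac{\theta^{4}}{2} + \frac{4 \theta^{3}}{3} + 4 \theta^{2} - \frac{\theta}{2} - 4, which equals f(\theta).
F(7/2) = \frac{6759487}{7680}; F(-3/2) = \frac{8403}{17920}.
Integral = F(7/2) - F(-3/2) = \frac{147785}{168}.

Antiderivative: F(\theta) = \frac{\theta^{7}}{7} - \frac{\theta^{6}}{24} - \frac{\theta^{5}}{10} + \frac{\theta^{4}}{3} + \frac{4 \theta^{3}}{3} - \frac{\theta^{2}}{4} - 4 \theta; value = \frac{147785}{168}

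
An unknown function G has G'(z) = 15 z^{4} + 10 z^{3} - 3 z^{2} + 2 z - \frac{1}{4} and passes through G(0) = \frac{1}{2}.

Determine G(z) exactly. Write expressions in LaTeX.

G(z) = \frac{12 z^{5} + 10 z^{4} - 4 z^{3} + 4 z^{2} - z + 2}{4}

Integrate term by term and add the pieces.
A general antiderivative is 3 z^{5} + \frac{5 z^{4}}{2} - z^{3} + z^{2} - \frac{z}{4} - \frac{1}{2} + C.
The condition gives C = \frac{1}{2} - (- \frac{1}{2}) = 1.
So G(z) = \frac{12 z^{5} + 10 z^{4} - 4 z^{3} + 4 z^{2} - z + 2}{4}.
Check: d/dz[\frac{12 z^{5} + 10 z^{4} - 4 z^{3} + 4 z^{2} - z + 2}{4}] = 15 z^{4} + 10 z^{3} - 3 z^{2} + 2 z - \frac{1}{4} = G'(z).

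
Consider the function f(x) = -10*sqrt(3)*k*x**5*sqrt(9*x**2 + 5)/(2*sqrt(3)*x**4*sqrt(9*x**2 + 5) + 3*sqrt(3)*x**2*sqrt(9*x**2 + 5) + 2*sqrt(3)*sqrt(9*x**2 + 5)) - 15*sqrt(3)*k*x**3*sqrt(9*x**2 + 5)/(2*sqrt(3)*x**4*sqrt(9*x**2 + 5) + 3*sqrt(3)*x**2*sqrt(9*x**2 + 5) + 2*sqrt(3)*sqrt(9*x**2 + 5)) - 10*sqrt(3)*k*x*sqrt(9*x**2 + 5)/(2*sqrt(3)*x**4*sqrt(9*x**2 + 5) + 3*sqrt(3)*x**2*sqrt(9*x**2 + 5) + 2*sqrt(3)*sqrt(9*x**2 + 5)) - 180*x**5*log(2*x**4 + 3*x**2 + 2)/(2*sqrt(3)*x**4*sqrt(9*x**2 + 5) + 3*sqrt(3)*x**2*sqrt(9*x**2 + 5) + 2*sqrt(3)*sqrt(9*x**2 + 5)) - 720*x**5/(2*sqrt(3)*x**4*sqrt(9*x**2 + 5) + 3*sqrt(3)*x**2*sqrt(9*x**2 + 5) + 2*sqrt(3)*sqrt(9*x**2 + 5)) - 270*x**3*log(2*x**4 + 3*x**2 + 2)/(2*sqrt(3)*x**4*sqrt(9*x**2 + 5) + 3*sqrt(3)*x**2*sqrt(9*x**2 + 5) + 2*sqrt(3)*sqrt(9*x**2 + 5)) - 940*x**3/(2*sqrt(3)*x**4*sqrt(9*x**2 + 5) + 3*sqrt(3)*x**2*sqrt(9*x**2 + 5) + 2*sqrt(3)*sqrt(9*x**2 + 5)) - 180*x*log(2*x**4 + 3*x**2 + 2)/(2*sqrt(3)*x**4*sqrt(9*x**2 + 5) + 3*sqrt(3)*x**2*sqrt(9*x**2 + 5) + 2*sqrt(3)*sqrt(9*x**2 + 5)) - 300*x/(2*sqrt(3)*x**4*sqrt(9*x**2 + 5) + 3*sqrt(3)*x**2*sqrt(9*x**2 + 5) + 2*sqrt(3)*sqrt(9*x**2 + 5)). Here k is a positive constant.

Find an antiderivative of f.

Integrate term by term and add the pieces.
Check: d/dx[sqrt(3)*(-5*sqrt(3)*k*x**2 - 20*sqrt(9*x**2 + 5)*log(2*x**4 + 3*x**2 + 2))/6] = (-30*k*x**5*sqrt(9*x**2 + 5) - 45*k*x**3*sqrt(9*x**2 + 5) - 30*k*x*sqrt(9*x**2 + 5) - 180*sqrt(3)*x**5*log(2*x**4 + 3*x**2 + 2) - 720*sqrt(3)*x**5 - 270*sqrt(3)*x**3*log(2*x**4 + 3*x**2 + 2) - 940*sqrt(3)*x**3 - 180*sqrt(3)*x*log(2*x**4 + 3*x**2 + 2) - 300*sqrt(3)*x)/(6*x**4*sqrt(9*x**2 + 5) + 9*x**2*sqrt(9*x**2 + 5) + 6*sqrt(9*x**2 + 5)), which equals f(x).

An antiderivative is F(x) = sqrt(3)*(-5*sqrt(3)*k*x**2 - 20*sqrt(9*x**2 + 5)*log(2*x**4 + 3*x**2 + 2))/6.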